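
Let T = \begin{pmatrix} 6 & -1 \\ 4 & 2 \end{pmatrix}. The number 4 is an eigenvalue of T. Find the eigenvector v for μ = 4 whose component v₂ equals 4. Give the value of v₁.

2

T − 4I = [[2, -1], [4, -2]].
Solving (T − 4I)v = 0 gives the eigenspace spanned by (2, 4).
With v₂ = 4, v = (2, 4), so v₁ = 2.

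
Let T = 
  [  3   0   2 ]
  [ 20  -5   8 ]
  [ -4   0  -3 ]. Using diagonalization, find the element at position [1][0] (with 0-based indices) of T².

-72

Characteristic polynomial: μ^3 + 5μ^2 - μ - 5 = (μ - 1)(μ + 1)(μ + 5), so the eigenvalues are -5, -1, 1.
μ=-5: eigenvector (0, 1, 0).
μ=-1: eigenvector (1, 1, -2).
μ=1: eigenvector (1, 2, -1).
P = [[0, 1, 1], [1, 1, 2], [0, -2, -1]], D = diag(-5, -1, 1), P⁻¹ = [[-3, 1, -1], [-1, 0, -1], [2, 0, 1]].
T² = P·diag(25, 1, 1)·P⁻¹ = [[1, 0, 0], [-72, 25, -24], [0, 0, 1]].
The requested entry is -72.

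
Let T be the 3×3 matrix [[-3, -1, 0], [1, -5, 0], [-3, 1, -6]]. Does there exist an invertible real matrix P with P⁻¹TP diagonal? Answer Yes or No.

Characteristic polynomial: p(s) = s^3 + 14s^2 + 64s + 96 = (s + 4)^2(s + 6).
s = -4 has algebraic multiplicity 2; rank(T + 4I) = 2, so geometric multiplicity = 1.
Geometric multiplicity < algebraic multiplicity, so T is not diagonalizable.

No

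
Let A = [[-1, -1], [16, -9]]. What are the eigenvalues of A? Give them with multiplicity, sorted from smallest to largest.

Characteristic polynomial: p(λ) = λ^2 + 10λ + 25 = (λ + 5)^2.
Roots (with multiplicity): -5, -5.

-5, -5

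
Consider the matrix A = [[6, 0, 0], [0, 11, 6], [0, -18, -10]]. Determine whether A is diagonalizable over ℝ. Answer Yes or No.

Yes

Characteristic polynomial: p(μ) = μ^3 - 7μ^2 + 4μ + 12 = (μ - 6)(μ - 2)(μ + 1).
All 3 eigenvalues are distinct, so A is diagonalizable.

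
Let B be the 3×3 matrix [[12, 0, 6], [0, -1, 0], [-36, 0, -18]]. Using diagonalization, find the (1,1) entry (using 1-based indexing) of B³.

Characteristic polynomial: t^3 + 7t^2 + 6t = t(t + 1)(t + 6), so the eigenvalues are -6, -1, 0.
t=0: eigenvector (1, 0, -2).
t=-1: eigenvector (0, 1, 0).
t=-6: eigenvector (-1, 0, 3).
P = [[1, 0, -1], [0, 1, 0], [-2, 0, 3]], D = diag(0, -1, -6), P⁻¹ = [[3, 0, 1], [0, 1, 0], [2, 0, 1]].
B³ = P·diag(0, -1, -216)·P⁻¹ = [[432, 0, 216], [0, -1, 0], [-1296, 0, -648]].
The requested entry is 432.

432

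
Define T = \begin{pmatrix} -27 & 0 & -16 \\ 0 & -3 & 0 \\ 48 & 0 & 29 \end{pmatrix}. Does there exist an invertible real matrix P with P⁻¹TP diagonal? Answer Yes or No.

Yes

Characteristic polynomial: p(μ) = μ^3 + μ^2 - 21μ - 45 = (μ - 5)(μ + 3)^2.
μ = -3 has algebraic multiplicity 2; rank(T + 3I) = 1, so geometric multiplicity = 2.
Every eigenvalue has geometric = algebraic multiplicity, so T is diagonalizable.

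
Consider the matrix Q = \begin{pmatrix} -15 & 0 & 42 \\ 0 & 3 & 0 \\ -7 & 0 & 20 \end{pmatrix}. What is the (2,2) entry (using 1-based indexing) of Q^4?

81

Characteristic polynomial: r^3 - 8r^2 + 9r + 18 = (r - 6)(r - 3)(r + 1), so the eigenvalues are -1, 3, 6.
r=3: eigenvector (0, 1, 0).
r=6: eigenvector (-2, 0, -1).
r=-1: eigenvector (3, 0, 1).
P = [[0, -2, 3], [1, 0, 0], [0, -1, 1]], D = diag(3, 6, -1), P⁻¹ = [[0, 1, 0], [1, 0, -3], [1, 0, -2]].
Q⁴ = P·diag(81, 1296, 1)·P⁻¹ = [[-2589, 0, 7770], [0, 81, 0], [-1295, 0, 3886]].
The requested entry is 81.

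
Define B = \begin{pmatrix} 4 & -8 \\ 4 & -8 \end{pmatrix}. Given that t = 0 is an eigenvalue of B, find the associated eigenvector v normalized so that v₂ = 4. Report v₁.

8

B = [[4, -8], [4, -8]].
Solving (B)v = 0 gives the eigenspace spanned by (8, 4).
With v₂ = 4, v = (8, 4), so v₁ = 8.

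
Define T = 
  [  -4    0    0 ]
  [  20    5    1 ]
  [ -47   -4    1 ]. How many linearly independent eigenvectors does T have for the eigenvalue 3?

T − 3I = [[-7, 0, 0], [20, 2, 1], [-47, -4, -2]].
This matrix has rank 2, so its null space has dimension 3 − 2 = 1.

1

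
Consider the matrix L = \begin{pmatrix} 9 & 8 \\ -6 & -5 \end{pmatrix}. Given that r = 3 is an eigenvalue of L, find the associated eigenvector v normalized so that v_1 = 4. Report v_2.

L − 3I = [[6, 8], [-6, -8]].
Solving (L − 3I)v = 0 gives the eigenspace spanned by (4, -3).
With v_1 = 4, v = (4, -3), so v_2 = -3.

-3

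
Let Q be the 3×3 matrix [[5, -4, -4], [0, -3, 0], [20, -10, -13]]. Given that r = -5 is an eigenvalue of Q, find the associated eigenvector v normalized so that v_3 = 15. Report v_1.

6

Q + 5I = [[10, -4, -4], [0, 2, 0], [20, -10, -8]].
Solving (Q + 5I)v = 0 gives the eigenspace spanned by (6, 0, 15).
With v_3 = 15, v = (6, 0, 15), so v_1 = 6.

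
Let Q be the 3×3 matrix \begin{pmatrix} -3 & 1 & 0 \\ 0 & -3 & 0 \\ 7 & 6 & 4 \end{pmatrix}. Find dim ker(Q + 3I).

1

Q + 3I = [[0, 1, 0], [0, 0, 0], [7, 6, 7]].
This matrix has rank 2, so its null space has dimension 3 − 2 = 1.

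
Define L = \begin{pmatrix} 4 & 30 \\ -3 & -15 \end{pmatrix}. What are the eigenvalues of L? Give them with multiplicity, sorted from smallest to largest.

Characteristic polynomial: p(t) = t^2 + 11t + 30 = (t + 5)(t + 6).
Roots (with multiplicity): -6, -5.

-6, -5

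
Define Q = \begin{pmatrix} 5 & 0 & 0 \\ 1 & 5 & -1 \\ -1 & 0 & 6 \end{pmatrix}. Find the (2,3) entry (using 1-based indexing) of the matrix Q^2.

Characteristic polynomial: r^3 - 16r^2 + 85r - 150 = (r - 6)(r - 5)^2, so the eigenvalues are 5, 5, 6.
r=5: eigenvector (1, -1, 1).
r=5: eigenvector (0, 1, 0).
r=6: eigenvector (0, -1, 1).
P = [[1, 0, 0], [-1, 1, -1], [1, 0, 1]], D = diag(5, 5, 6), P⁻¹ = [[1, 0, 0], [0, 1, 1], [-1, 0, 1]].
Q² = P·diag(25, 25, 36)·P⁻¹ = [[25, 0, 0], [11, 25, -11], [-11, 0, 36]].
The requested entry is -11.

-11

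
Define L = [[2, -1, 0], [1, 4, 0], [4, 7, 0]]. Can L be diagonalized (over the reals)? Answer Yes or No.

Characteristic polynomial: p(s) = s^3 - 6s^2 + 9s = s(s - 3)^2.
s = 3 has algebraic multiplicity 2; rank(L − 3I) = 2, so geometric multiplicity = 1.
Geometric multiplicity < algebraic multiplicity, so L is not diagonalizable.

No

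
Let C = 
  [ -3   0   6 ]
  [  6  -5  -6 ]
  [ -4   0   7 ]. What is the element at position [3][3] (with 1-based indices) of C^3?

Characteristic polynomial: λ^3 + λ^2 - 17λ + 15 = (λ - 3)(λ - 1)(λ + 5), so the eigenvalues are -5, 1, 3.
λ=3: eigenvector (1, 0, 1).
λ=-5: eigenvector (0, 1, 0).
λ=1: eigenvector (3, 1, 2).
P = [[1, 0, 3], [0, 1, 1], [1, 0, 2]], D = diag(3, -5, 1), P⁻¹ = [[-2, 0, 3], [-1, 1, 1], [1, 0, -1]].
C³ = P·diag(27, -125, 1)·P⁻¹ = [[-51, 0, 78], [126, -125, -126], [-52, 0, 79]].
The requested entry is 79.

79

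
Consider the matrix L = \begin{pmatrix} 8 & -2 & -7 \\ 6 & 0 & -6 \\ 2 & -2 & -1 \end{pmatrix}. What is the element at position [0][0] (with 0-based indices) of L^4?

1298

Characteristic polynomial: r^3 - 7r^2 + 6r = r(r - 6)(r - 1), so the eigenvalues are 0, 1, 6.
r=6: eigenvector (1, 1, 0).
r=0: eigenvector (2, 1, 2).
r=1: eigenvector (1, 0, 1).
P = [[1, 2, 1], [1, 1, 0], [0, 2, 1]], D = diag(6, 0, 1), P⁻¹ = [[1, 0, -1], [-1, 1, 1], [2, -2, -1]].
L⁴ = P·diag(1296, 0, 1)·P⁻¹ = [[1298, -2, -1297], [1296, 0, -1296], [2, -2, -1]].
The requested entry is 1298.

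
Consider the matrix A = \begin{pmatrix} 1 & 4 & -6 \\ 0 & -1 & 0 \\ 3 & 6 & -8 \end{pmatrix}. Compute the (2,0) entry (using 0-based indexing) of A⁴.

Characteristic polynomial: t^3 + 8t^2 + 17t + 10 = (t + 1)(t + 2)(t + 5), so the eigenvalues are -5, -2, -1.
t=-2: eigenvector (2, 0, 1).
t=-1: eigenvector (-2, 1, 0).
t=-5: eigenvector (1, 0, 1).
P = [[2, -2, 1], [0, 1, 0], [1, 0, 1]], D = diag(-2, -1, -5), P⁻¹ = [[1, 2, -1], [0, 1, 0], [-1, -2, 2]].
A⁴ = P·diag(16, 1, 625)·P⁻¹ = [[-593, -1188, 1218], [0, 1, 0], [-609, -1218, 1234]].
The requested entry is -609.

-609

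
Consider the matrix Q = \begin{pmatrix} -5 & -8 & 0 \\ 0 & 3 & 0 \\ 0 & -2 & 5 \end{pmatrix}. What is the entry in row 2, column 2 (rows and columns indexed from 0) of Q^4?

Characteristic polynomial: μ^3 - 3μ^2 - 25μ + 75 = (μ - 5)(μ - 3)(μ + 5), so the eigenvalues are -5, 3, 5.
μ=-5: eigenvector (1, 0, 0).
μ=5: eigenvector (0, 0, 1).
μ=3: eigenvector (-1, 1, 1).
P = [[1, 0, -1], [0, 0, 1], [0, 1, 1]], D = diag(-5, 5, 3), P⁻¹ = [[1, 1, 0], [0, -1, 1], [0, 1, 0]].
Q⁴ = P·diag(625, 625, 81)·P⁻¹ = [[625, 544, 0], [0, 81, 0], [0, -544, 625]].
The requested entry is 625.

625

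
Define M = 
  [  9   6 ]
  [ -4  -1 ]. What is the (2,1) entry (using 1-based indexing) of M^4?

-1088

Characteristic polynomial: λ^2 - 8λ + 15 = (λ - 5)(λ - 3), so the eigenvalues are 3, 5.
λ=3: eigenvector (-1, 1).
λ=5: eigenvector (3, -2).
P = [[-1, 3], [1, -2]], D = diag(3, 5), P⁻¹ = [[2, 3], [1, 1]].
M⁴ = P·diag(81, 625)·P⁻¹ = [[1713, 1632], [-1088, -1007]].
The requested entry is -1088.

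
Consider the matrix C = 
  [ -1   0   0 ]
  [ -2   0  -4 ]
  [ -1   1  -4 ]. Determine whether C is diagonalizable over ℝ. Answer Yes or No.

Characteristic polynomial: p(s) = s^3 + 5s^2 + 8s + 4 = (s + 1)(s + 2)^2.
s = -2 has algebraic multiplicity 2; rank(C + 2I) = 2, so geometric multiplicity = 1.
Geometric multiplicity < algebraic multiplicity, so C is not diagonalizable.

No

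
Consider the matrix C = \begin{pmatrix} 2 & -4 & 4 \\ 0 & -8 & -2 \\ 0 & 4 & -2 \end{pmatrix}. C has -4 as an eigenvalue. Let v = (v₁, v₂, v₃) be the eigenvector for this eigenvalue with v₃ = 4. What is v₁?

C + 4I = [[6, -4, 4], [0, -4, -2], [0, 4, 2]].
Solving (C + 4I)v = 0 gives the eigenspace spanned by (-4, -2, 4).
With v₃ = 4, v = (-4, -2, 4), so v₁ = -4.

-4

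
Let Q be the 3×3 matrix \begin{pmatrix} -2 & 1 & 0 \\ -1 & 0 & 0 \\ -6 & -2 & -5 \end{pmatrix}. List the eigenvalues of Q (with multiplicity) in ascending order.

Characteristic polynomial: p(μ) = μ^3 + 7μ^2 + 11μ + 5 = (μ + 1)^2(μ + 5).
Roots (with multiplicity): -5, -1, -1.

-5, -1, -1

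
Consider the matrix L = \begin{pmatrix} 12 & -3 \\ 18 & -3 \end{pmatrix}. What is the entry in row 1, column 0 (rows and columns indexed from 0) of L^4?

Characteristic polynomial: t^2 - 9t + 18 = (t - 6)(t - 3), so the eigenvalues are 3, 6.
t=6: eigenvector (1, 2).
t=3: eigenvector (1, 3).
P = [[1, 1], [2, 3]], D = diag(6, 3), P⁻¹ = [[3, -1], [-2, 1]].
L⁴ = P·diag(1296, 81)·P⁻¹ = [[3726, -1215], [7290, -2349]].
The requested entry is 7290.

7290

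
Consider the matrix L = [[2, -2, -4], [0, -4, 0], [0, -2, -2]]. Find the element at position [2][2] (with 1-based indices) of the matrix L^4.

Characteristic polynomial: s^3 + 4s^2 - 4s - 16 = (s - 2)(s + 2)(s + 4), so the eigenvalues are -4, -2, 2.
s=-4: eigenvector (1, 1, 1).
s=2: eigenvector (1, 0, 0).
s=-2: eigenvector (1, 0, 1).
P = [[1, 1, 1], [1, 0, 0], [1, 0, 1]], D = diag(-4, 2, -2), P⁻¹ = [[0, 1, 0], [1, 0, -1], [0, -1, 1]].
L⁴ = P·diag(256, 16, 16)·P⁻¹ = [[16, 240, 0], [0, 256, 0], [0, 240, 16]].
The requested entry is 256.

256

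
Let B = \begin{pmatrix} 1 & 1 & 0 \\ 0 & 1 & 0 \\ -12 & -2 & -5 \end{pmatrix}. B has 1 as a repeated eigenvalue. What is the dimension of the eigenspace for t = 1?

1

B − 1I = [[0, 1, 0], [0, 0, 0], [-12, -2, -6]].
This matrix has rank 2, so its null space has dimension 3 − 2 = 1.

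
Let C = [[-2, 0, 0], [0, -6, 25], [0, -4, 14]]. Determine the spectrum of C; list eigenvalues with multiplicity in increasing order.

-2, 4, 4

Characteristic polynomial: p(r) = r^3 - 6r^2 + 32 = (r - 4)^2(r + 2).
Roots (with multiplicity): -2, 4, 4.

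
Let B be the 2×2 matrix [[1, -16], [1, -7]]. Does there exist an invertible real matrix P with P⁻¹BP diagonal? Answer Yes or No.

Characteristic polynomial: p(t) = t^2 + 6t + 9 = (t + 3)^2.
t = -3 has algebraic multiplicity 2; rank(B + 3I) = 1, so geometric multiplicity = 1.
Geometric multiplicity < algebraic multiplicity, so B is not diagonalizable.

No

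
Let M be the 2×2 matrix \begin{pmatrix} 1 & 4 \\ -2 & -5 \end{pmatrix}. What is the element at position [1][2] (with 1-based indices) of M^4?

Characteristic polynomial: r^2 + 4r + 3 = (r + 1)(r + 3), so the eigenvalues are -3, -1.
r=-3: eigenvector (1, -1).
r=-1: eigenvector (2, -1).
P = [[1, 2], [-1, -1]], D = diag(-3, -1), P⁻¹ = [[-1, -2], [1, 1]].
M⁴ = P·diag(81, 1)·P⁻¹ = [[-79, -160], [80, 161]].
The requested entry is -160.

-160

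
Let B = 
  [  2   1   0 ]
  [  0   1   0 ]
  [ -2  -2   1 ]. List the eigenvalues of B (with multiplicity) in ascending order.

1, 1, 2

Characteristic polynomial: p(λ) = λ^3 - 4λ^2 + 5λ - 2 = (λ - 2)(λ - 1)^2.
Roots (with multiplicity): 1, 1, 2.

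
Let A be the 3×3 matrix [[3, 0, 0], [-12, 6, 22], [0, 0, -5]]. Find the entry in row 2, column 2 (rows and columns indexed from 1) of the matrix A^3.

216

Characteristic polynomial: λ^3 - 4λ^2 - 27λ + 90 = (λ - 6)(λ - 3)(λ + 5), so the eigenvalues are -5, 3, 6.
λ=3: eigenvector (1, 4, 0).
λ=-5: eigenvector (0, -2, 1).
λ=6: eigenvector (0, 1, 0).
P = [[1, 0, 0], [4, -2, 1], [0, 1, 0]], D = diag(3, -5, 6), P⁻¹ = [[1, 0, 0], [0, 0, 1], [-4, 1, 2]].
A³ = P·diag(27, -125, 216)·P⁻¹ = [[27, 0, 0], [-756, 216, 682], [0, 0, -125]].
The requested entry is 216.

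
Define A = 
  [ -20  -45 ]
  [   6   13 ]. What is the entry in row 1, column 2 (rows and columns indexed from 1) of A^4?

9135

Characteristic polynomial: λ^2 + 7λ + 10 = (λ + 2)(λ + 5), so the eigenvalues are -5, -2.
λ=-2: eigenvector (-5, 2).
λ=-5: eigenvector (-3, 1).
P = [[-5, -3], [2, 1]], D = diag(-2, -5), P⁻¹ = [[1, 3], [-2, -5]].
A⁴ = P·diag(16, 625)·P⁻¹ = [[3670, 9135], [-1218, -3029]].
The requested entry is 9135.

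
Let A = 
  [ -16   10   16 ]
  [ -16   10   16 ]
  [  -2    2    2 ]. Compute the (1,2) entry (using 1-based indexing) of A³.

Characteristic polynomial: λ^3 + 4λ^2 - 12λ = λ(λ - 2)(λ + 6), so the eigenvalues are -6, 0, 2.
λ=0: eigenvector (1, 0, 1).
λ=-6: eigenvector (1, 1, 0).
λ=2: eigenvector (2, 2, 1).
P = [[1, 1, 2], [0, 1, 2], [1, 0, 1]], D = diag(0, -6, 2), P⁻¹ = [[1, -1, 0], [2, -1, -2], [-1, 1, 1]].
A³ = P·diag(0, -216, 8)·P⁻¹ = [[-448, 232, 448], [-448, 232, 448], [-8, 8, 8]].
The requested entry is 232.

232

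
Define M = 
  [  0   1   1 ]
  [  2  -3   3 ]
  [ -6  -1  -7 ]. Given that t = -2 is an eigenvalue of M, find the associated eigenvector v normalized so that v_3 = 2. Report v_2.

M + 2I = [[2, 1, 1], [2, -1, 3], [-6, -1, -5]].
Solving (M + 2I)v = 0 gives the eigenspace spanned by (-2, 2, 2).
With v_3 = 2, v = (-2, 2, 2), so v_2 = 2.

2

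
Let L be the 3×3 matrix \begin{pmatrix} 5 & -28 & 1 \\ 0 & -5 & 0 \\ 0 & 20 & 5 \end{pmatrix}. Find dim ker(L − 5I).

L − 5I = [[0, -28, 1], [0, -10, 0], [0, 20, 0]].
This matrix has rank 2, so its null space has dimension 3 − 2 = 1.

1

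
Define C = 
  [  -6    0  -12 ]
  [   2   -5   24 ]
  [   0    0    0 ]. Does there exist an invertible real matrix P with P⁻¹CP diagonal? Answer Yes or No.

Yes

Characteristic polynomial: p(t) = t^3 + 11t^2 + 30t = t(t + 5)(t + 6).
All 3 eigenvalues are distinct, so C is diagonalizable.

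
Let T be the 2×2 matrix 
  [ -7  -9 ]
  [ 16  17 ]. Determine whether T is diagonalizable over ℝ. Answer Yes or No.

Characteristic polynomial: p(s) = s^2 - 10s + 25 = (s - 5)^2.
s = 5 has algebraic multiplicity 2; rank(T − 5I) = 1, so geometric multiplicity = 1.
Geometric multiplicity < algebraic multiplicity, so T is not diagonalizable.

No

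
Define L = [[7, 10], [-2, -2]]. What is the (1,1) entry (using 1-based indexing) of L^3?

Characteristic polynomial: λ^2 - 5λ + 6 = (λ - 3)(λ - 2), so the eigenvalues are 2, 3.
λ=3: eigenvector (5, -2).
λ=2: eigenvector (-2, 1).
P = [[5, -2], [-2, 1]], D = diag(3, 2), P⁻¹ = [[1, 2], [2, 5]].
L³ = P·diag(27, 8)·P⁻¹ = [[103, 190], [-38, -68]].
The requested entry is 103.

103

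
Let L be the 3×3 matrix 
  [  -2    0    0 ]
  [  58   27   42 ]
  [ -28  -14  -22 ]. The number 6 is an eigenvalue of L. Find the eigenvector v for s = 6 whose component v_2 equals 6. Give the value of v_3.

-3

L − 6I = [[-8, 0, 0], [58, 21, 42], [-28, -14, -28]].
Solving (L − 6I)v = 0 gives the eigenspace spanned by (0, 6, -3).
With v_2 = 6, v = (0, 6, -3), so v_3 = -3.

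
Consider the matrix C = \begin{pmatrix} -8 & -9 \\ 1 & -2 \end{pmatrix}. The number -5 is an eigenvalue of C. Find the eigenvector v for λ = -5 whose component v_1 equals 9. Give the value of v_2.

C + 5I = [[-3, -9], [1, 3]].
Solving (C + 5I)v = 0 gives the eigenspace spanned by (9, -3).
With v_1 = 9, v = (9, -3), so v_2 = -3.

-3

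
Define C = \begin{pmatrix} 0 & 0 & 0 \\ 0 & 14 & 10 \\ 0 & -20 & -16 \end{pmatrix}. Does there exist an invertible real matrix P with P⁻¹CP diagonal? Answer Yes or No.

Characteristic polynomial: p(μ) = μ^3 + 2μ^2 - 24μ = μ(μ - 4)(μ + 6).
All 3 eigenvalues are distinct, so C is diagonalizable.

Yes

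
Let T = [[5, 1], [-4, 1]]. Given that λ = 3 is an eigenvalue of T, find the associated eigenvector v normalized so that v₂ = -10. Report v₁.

5

T − 3I = [[2, 1], [-4, -2]].
Solving (T − 3I)v = 0 gives the eigenspace spanned by (5, -10).
With v₂ = -10, v = (5, -10), so v₁ = 5.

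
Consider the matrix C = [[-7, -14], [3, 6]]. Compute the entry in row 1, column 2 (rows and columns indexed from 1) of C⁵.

-14

Characteristic polynomial: r^2 + r = r(r + 1), so the eigenvalues are -1, 0.
r=-1: eigenvector (7, -3).
r=0: eigenvector (-2, 1).
P = [[7, -2], [-3, 1]], D = diag(-1, 0), P⁻¹ = [[1, 2], [3, 7]].
C⁵ = P·diag(-1, 0)·P⁻¹ = [[-7, -14], [3, 6]].
The requested entry is -14.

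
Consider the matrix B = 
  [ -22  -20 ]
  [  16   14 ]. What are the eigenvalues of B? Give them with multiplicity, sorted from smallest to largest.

Characteristic polynomial: p(r) = r^2 + 8r + 12 = (r + 2)(r + 6).
Roots (with multiplicity): -6, -2.

-6, -2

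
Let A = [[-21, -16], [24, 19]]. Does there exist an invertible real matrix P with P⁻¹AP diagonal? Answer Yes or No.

Yes

Characteristic polynomial: p(r) = r^2 + 2r - 15 = (r - 3)(r + 5).
All 2 eigenvalues are distinct, so A is diagonalizable.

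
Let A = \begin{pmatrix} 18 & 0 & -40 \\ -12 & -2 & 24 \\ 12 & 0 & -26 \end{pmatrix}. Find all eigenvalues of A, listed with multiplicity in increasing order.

Characteristic polynomial: p(μ) = μ^3 + 10μ^2 + 28μ + 24 = (μ + 2)^2(μ + 6).
Roots (with multiplicity): -6, -2, -2.

-6, -2, -2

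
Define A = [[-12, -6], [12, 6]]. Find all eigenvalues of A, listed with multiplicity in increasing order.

-6, 0

Characteristic polynomial: p(t) = t^2 + 6t = t(t + 6).
Roots (with multiplicity): -6, 0.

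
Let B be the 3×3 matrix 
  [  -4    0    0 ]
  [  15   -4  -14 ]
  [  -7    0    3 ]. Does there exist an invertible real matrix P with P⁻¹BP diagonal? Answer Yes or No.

No

Characteristic polynomial: p(r) = r^3 + 5r^2 - 8r - 48 = (r - 3)(r + 4)^2.
r = -4 has algebraic multiplicity 2; rank(B + 4I) = 2, so geometric multiplicity = 1.
Geometric multiplicity < algebraic multiplicity, so B is not diagonalizable.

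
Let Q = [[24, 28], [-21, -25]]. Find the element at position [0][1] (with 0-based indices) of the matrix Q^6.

-13468

Characteristic polynomial: s^2 + s - 12 = (s - 3)(s + 4), so the eigenvalues are -4, 3.
s=3: eigenvector (4, -3).
s=-4: eigenvector (-1, 1).
P = [[4, -1], [-3, 1]], D = diag(3, -4), P⁻¹ = [[1, 1], [3, 4]].
Q⁶ = P·diag(729, 4096)·P⁻¹ = [[-9372, -13468], [10101, 14197]].
The requested entry is -13468.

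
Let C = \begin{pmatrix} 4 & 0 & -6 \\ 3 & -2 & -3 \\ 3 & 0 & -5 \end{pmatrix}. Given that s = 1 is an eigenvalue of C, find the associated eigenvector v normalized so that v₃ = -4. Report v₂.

C − 1I = [[3, 0, -6], [3, -3, -3], [3, 0, -6]].
Solving (C − 1I)v = 0 gives the eigenspace spanned by (-8, -4, -4).
With v₃ = -4, v = (-8, -4, -4), so v₂ = -4.

-4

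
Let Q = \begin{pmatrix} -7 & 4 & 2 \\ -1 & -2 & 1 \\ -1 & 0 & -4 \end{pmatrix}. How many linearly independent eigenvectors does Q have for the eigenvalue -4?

1

Q + 4I = [[-3, 4, 2], [-1, 2, 1], [-1, 0, 0]].
This matrix has rank 2, so its null space has dimension 3 − 2 = 1.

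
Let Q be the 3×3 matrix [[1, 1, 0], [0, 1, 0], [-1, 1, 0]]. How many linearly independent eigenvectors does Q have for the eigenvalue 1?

Q − 1I = [[0, 1, 0], [0, 0, 0], [-1, 1, -1]].
This matrix has rank 2, so its null space has dimension 3 − 2 = 1.

1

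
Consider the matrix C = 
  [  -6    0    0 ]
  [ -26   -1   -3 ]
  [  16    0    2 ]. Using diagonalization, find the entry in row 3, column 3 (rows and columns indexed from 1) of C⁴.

Characteristic polynomial: μ^3 + 5μ^2 - 8μ - 12 = (μ - 2)(μ + 1)(μ + 6), so the eigenvalues are -6, -1, 2.
μ=-6: eigenvector (1, 4, -2).
μ=-1: eigenvector (0, 1, 0).
μ=2: eigenvector (0, -1, 1).
P = [[1, 0, 0], [4, 1, -1], [-2, 0, 1]], D = diag(-6, -1, 2), P⁻¹ = [[1, 0, 0], [-2, 1, 1], [2, 0, 1]].
C⁴ = P·diag(1296, 1, 16)·P⁻¹ = [[1296, 0, 0], [5150, 1, -15], [-2560, 0, 16]].
The requested entry is 16.

16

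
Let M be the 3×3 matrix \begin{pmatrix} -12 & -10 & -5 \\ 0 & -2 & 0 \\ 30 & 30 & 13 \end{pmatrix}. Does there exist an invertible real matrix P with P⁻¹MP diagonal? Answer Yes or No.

Characteristic polynomial: p(λ) = λ^3 + λ^2 - 8λ - 12 = (λ - 3)(λ + 2)^2.
λ = -2 has algebraic multiplicity 2; rank(M + 2I) = 1, so geometric multiplicity = 2.
Every eigenvalue has geometric = algebraic multiplicity, so M is diagonalizable.

Yes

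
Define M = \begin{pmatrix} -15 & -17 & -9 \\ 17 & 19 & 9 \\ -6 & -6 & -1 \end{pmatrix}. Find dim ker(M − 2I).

M − 2I = [[-17, -17, -9], [17, 17, 9], [-6, -6, -3]].
This matrix has rank 2, so its null space has dimension 3 − 2 = 1.

1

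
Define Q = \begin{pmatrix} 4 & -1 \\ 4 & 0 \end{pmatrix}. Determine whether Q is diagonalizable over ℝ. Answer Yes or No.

No

Characteristic polynomial: p(λ) = λ^2 - 4λ + 4 = (λ - 2)^2.
λ = 2 has algebraic multiplicity 2; rank(Q − 2I) = 1, so geometric multiplicity = 1.
Geometric multiplicity < algebraic multiplicity, so Q is not diagonalizable.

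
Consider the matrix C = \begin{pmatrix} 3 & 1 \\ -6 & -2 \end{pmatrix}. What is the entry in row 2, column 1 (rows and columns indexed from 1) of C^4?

Characteristic polynomial: μ^2 - μ = μ(μ - 1), so the eigenvalues are 0, 1.
μ=0: eigenvector (1, -3).
μ=1: eigenvector (1, -2).
P = [[1, 1], [-3, -2]], D = diag(0, 1), P⁻¹ = [[-2, -1], [3, 1]].
C⁴ = P·diag(0, 1)·P⁻¹ = [[3, 1], [-6, -2]].
The requested entry is -6.

-6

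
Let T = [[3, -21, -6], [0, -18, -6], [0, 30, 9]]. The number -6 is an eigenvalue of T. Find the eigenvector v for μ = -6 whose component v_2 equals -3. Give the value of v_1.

T + 6I = [[9, -21, -6], [0, -12, -6], [0, 30, 15]].
Solving (T + 6I)v = 0 gives the eigenspace spanned by (-3, -3, 6).
With v_2 = -3, v = (-3, -3, 6), so v_1 = -3.

-3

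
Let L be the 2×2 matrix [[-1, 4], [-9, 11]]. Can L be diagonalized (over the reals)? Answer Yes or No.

Characteristic polynomial: p(μ) = μ^2 - 10μ + 25 = (μ - 5)^2.
μ = 5 has algebraic multiplicity 2; rank(L − 5I) = 1, so geometric multiplicity = 1.
Geometric multiplicity < algebraic multiplicity, so L is not diagonalizable.

No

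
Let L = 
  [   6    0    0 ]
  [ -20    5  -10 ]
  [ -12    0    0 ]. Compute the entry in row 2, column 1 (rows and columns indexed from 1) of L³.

-500

Characteristic polynomial: s^3 - 11s^2 + 30s = s(s - 6)(s - 5), so the eigenvalues are 0, 5, 6.
s=0: eigenvector (0, 2, 1).
s=5: eigenvector (0, 1, 0).
s=6: eigenvector (1, 0, -2).
P = [[0, 0, 1], [2, 1, 0], [1, 0, -2]], D = diag(0, 5, 6), P⁻¹ = [[2, 0, 1], [-4, 1, -2], [1, 0, 0]].
L³ = P·diag(0, 125, 216)·P⁻¹ = [[216, 0, 0], [-500, 125, -250], [-432, 0, 0]].
The requested entry is -500.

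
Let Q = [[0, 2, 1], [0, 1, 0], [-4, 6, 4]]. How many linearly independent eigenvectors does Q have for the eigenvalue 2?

Q − 2I = [[-2, 2, 1], [0, -1, 0], [-4, 6, 2]].
This matrix has rank 2, so its null space has dimension 3 − 2 = 1.

1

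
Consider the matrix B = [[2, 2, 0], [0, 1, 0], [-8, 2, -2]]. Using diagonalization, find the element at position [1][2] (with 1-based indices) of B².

Characteristic polynomial: r^3 - r^2 - 4r + 4 = (r - 2)(r - 1)(r + 2), so the eigenvalues are -2, 1, 2.
r=2: eigenvector (1, 0, -2).
r=1: eigenvector (-2, 1, 6).
r=-2: eigenvector (0, 0, 1).
P = [[1, -2, 0], [0, 1, 0], [-2, 6, 1]], D = diag(2, 1, -2), P⁻¹ = [[1, 2, 0], [0, 1, 0], [2, -2, 1]].
B² = P·diag(4, 1, 4)·P⁻¹ = [[4, 6, 0], [0, 1, 0], [0, -18, 4]].
The requested entry is 6.

6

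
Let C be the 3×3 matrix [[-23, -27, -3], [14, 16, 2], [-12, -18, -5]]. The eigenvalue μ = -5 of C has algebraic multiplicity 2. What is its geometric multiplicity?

1

C + 5I = [[-18, -27, -3], [14, 21, 2], [-12, -18, 0]].
This matrix has rank 2, so its null space has dimension 3 − 2 = 1.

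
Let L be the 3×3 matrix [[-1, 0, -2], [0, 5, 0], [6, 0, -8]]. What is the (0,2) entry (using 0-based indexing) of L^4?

738

Characteristic polynomial: μ^3 + 4μ^2 - 25μ - 100 = (μ - 5)(μ + 4)(μ + 5), so the eigenvalues are -5, -4, 5.
μ=-5: eigenvector (-1, 0, -2).
μ=5: eigenvector (0, 1, 0).
μ=-4: eigenvector (2, 0, 3).
P = [[-1, 0, 2], [0, 1, 0], [-2, 0, 3]], D = diag(-5, 5, -4), P⁻¹ = [[3, 0, -2], [0, 1, 0], [2, 0, -1]].
L⁴ = P·diag(625, 625, 256)·P⁻¹ = [[-851, 0, 738], [0, 625, 0], [-2214, 0, 1732]].
The requested entry is 738.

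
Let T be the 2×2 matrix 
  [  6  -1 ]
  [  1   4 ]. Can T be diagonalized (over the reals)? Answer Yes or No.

No

Characteristic polynomial: p(μ) = μ^2 - 10μ + 25 = (μ - 5)^2.
μ = 5 has algebraic multiplicity 2; rank(T − 5I) = 1, so geometric multiplicity = 1.
Geometric multiplicity < algebraic multiplicity, so T is not diagonalizable.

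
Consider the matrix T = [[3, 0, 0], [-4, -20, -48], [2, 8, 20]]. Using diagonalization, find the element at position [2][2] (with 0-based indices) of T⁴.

256

Characteristic polynomial: r^3 - 3r^2 - 16r + 48 = (r - 4)(r - 3)(r + 4), so the eigenvalues are -4, 3, 4.
r=3: eigenvector (1, 4, -2).
r=4: eigenvector (0, -2, 1).
r=-4: eigenvector (0, 3, -1).
P = [[1, 0, 0], [4, -2, 3], [-2, 1, -1]], D = diag(3, 4, -4), P⁻¹ = [[1, 0, 0], [2, 1, 3], [0, 1, 2]].
T⁴ = P·diag(81, 256, 256)·P⁻¹ = [[81, 0, 0], [-700, 256, 0], [350, 0, 256]].
The requested entry is 256.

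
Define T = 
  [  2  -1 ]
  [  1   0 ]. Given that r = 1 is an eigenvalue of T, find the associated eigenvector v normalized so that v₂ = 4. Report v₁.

4

T − 1I = [[1, -1], [1, -1]].
Solving (T − 1I)v = 0 gives the eigenspace spanned by (4, 4).
With v₂ = 4, v = (4, 4), so v₁ = 4.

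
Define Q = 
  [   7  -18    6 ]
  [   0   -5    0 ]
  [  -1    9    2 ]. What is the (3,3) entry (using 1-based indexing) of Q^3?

-58

Characteristic polynomial: s^3 - 4s^2 - 25s + 100 = (s - 5)(s - 4)(s + 5), so the eigenvalues are -5, 4, 5.
s=5: eigenvector (3, 0, -1).
s=-5: eigenvector (2, 1, -1).
s=4: eigenvector (-2, 0, 1).
P = [[3, 2, -2], [0, 1, 0], [-1, -1, 1]], D = diag(5, -5, 4), P⁻¹ = [[1, 0, 2], [0, 1, 0], [1, 1, 3]].
Q³ = P·diag(125, -125, 64)·P⁻¹ = [[247, -378, 366], [0, -125, 0], [-61, 189, -58]].
The requested entry is -58.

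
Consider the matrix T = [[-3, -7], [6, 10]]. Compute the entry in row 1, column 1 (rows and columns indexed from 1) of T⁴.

Characteristic polynomial: μ^2 - 7μ + 12 = (μ - 4)(μ - 3), so the eigenvalues are 3, 4.
μ=4: eigenvector (-1, 1).
μ=3: eigenvector (7, -6).
P = [[-1, 7], [1, -6]], D = diag(4, 3), P⁻¹ = [[6, 7], [1, 1]].
T⁴ = P·diag(256, 81)·P⁻¹ = [[-969, -1225], [1050, 1306]].
The requested entry is -969.

-969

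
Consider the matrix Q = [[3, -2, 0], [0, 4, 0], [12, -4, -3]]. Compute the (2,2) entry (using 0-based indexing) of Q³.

-27

Characteristic polynomial: r^3 - 4r^2 - 9r + 36 = (r - 4)(r - 3)(r + 3), so the eigenvalues are -3, 3, 4.
r=3: eigenvector (1, 0, 2).
r=4: eigenvector (-2, 1, -4).
r=-3: eigenvector (0, 0, 1).
P = [[1, -2, 0], [0, 1, 0], [2, -4, 1]], D = diag(3, 4, -3), P⁻¹ = [[1, 2, 0], [0, 1, 0], [-2, 0, 1]].
Q³ = P·diag(27, 64, -27)·P⁻¹ = [[27, -74, 0], [0, 64, 0], [108, -148, -27]].
The requested entry is -27.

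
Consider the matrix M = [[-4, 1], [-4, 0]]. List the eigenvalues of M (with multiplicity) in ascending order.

-2, -2

Characteristic polynomial: p(μ) = μ^2 + 4μ + 4 = (μ + 2)^2.
Roots (with multiplicity): -2, -2.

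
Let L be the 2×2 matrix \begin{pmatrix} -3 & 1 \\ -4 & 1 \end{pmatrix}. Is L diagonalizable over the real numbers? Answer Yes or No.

Characteristic polynomial: p(t) = t^2 + 2t + 1 = (t + 1)^2.
t = -1 has algebraic multiplicity 2; rank(L + 1I) = 1, so geometric multiplicity = 1.
Geometric multiplicity < algebraic multiplicity, so L is not diagonalizable.

No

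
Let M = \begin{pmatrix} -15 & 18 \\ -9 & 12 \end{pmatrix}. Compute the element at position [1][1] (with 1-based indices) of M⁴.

2511

Characteristic polynomial: μ^2 + 3μ - 18 = (μ - 3)(μ + 6), so the eigenvalues are -6, 3.
μ=-6: eigenvector (2, 1).
μ=3: eigenvector (-1, -1).
P = [[2, -1], [1, -1]], D = diag(-6, 3), P⁻¹ = [[1, -1], [1, -2]].
M⁴ = P·diag(1296, 81)·P⁻¹ = [[2511, -2430], [1215, -1134]].
The requested entry is 2511.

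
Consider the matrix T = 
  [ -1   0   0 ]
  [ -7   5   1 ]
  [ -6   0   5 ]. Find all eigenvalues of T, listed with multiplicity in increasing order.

Characteristic polynomial: p(s) = s^3 - 9s^2 + 15s + 25 = (s - 5)^2(s + 1).
Roots (with multiplicity): -1, 5, 5.

-1, 5, 5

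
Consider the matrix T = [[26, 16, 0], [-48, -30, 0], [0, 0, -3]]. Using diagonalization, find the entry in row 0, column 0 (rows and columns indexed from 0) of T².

-92

Characteristic polynomial: μ^3 + 7μ^2 - 36 = (μ - 2)(μ + 3)(μ + 6), so the eigenvalues are -6, -3, 2.
μ=-6: eigenvector (1, -2, 0).
μ=2: eigenvector (2, -3, 0).
μ=-3: eigenvector (0, 0, 1).
P = [[1, 2, 0], [-2, -3, 0], [0, 0, 1]], D = diag(-6, 2, -3), P⁻¹ = [[-3, -2, 0], [2, 1, 0], [0, 0, 1]].
T² = P·diag(36, 4, 9)·P⁻¹ = [[-92, -64, 0], [192, 132, 0], [0, 0, 9]].
The requested entry is -92.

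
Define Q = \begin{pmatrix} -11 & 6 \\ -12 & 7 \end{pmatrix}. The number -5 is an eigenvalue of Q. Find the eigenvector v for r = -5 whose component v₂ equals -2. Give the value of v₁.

-2

Q + 5I = [[-6, 6], [-12, 12]].
Solving (Q + 5I)v = 0 gives the eigenspace spanned by (-2, -2).
With v₂ = -2, v = (-2, -2), so v₁ = -2.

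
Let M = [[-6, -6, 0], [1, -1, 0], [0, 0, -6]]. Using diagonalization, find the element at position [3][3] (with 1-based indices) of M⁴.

Characteristic polynomial: μ^3 + 13μ^2 + 54μ + 72 = (μ + 3)(μ + 4)(μ + 6), so the eigenvalues are -6, -4, -3.
μ=-4: eigenvector (3, -1, 0).
μ=-3: eigenvector (-2, 1, 0).
μ=-6: eigenvector (0, 0, 1).
P = [[3, -2, 0], [-1, 1, 0], [0, 0, 1]], D = diag(-4, -3, -6), P⁻¹ = [[1, 2, 0], [1, 3, 0], [0, 0, 1]].
M⁴ = P·diag(256, 81, 1296)·P⁻¹ = [[606, 1050, 0], [-175, -269, 0], [0, 0, 1296]].
The requested entry is 1296.

1296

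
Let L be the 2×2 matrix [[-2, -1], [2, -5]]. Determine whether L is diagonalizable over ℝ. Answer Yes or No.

Yes

Characteristic polynomial: p(μ) = μ^2 + 7μ + 12 = (μ + 3)(μ + 4).
All 2 eigenvalues are distinct, so L is diagonalizable.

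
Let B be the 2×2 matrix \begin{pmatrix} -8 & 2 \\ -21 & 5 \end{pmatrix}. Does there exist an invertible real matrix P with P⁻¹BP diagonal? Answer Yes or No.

Yes

Characteristic polynomial: p(r) = r^2 + 3r + 2 = (r + 1)(r + 2).
All 2 eigenvalues are distinct, so B is diagonalizable.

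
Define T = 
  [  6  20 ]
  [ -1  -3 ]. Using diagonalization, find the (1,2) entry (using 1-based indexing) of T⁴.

Characteristic polynomial: s^2 - 3s + 2 = (s - 2)(s - 1), so the eigenvalues are 1, 2.
s=2: eigenvector (5, -1).
s=1: eigenvector (-4, 1).
P = [[5, -4], [-1, 1]], D = diag(2, 1), P⁻¹ = [[1, 4], [1, 5]].
T⁴ = P·diag(16, 1)·P⁻¹ = [[76, 300], [-15, -59]].
The requested entry is 300.

300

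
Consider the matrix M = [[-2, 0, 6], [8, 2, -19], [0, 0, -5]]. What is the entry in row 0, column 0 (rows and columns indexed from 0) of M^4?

16

Characteristic polynomial: s^3 + 5s^2 - 4s - 20 = (s - 2)(s + 2)(s + 5), so the eigenvalues are -5, -2, 2.
s=2: eigenvector (0, 1, 0).
s=-2: eigenvector (1, -2, 0).
s=-5: eigenvector (-2, 5, 1).
P = [[0, 1, -2], [1, -2, 5], [0, 0, 1]], D = diag(2, -2, -5), P⁻¹ = [[2, 1, -1], [1, 0, 2], [0, 0, 1]].
M⁴ = P·diag(16, 16, 625)·P⁻¹ = [[16, 0, -1218], [0, 16, 3045], [0, 0, 625]].
The requested entry is 16.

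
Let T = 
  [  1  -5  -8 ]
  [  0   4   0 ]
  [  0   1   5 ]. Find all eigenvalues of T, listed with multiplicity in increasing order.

1, 4, 5

Characteristic polynomial: p(μ) = μ^3 - 10μ^2 + 29μ - 20 = (μ - 5)(μ - 4)(μ - 1).
Roots (with multiplicity): 1, 4, 5.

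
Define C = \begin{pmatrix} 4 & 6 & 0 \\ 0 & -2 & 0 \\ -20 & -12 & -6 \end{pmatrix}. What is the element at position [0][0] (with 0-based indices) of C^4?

Characteristic polynomial: λ^3 + 4λ^2 - 20λ - 48 = (λ - 4)(λ + 2)(λ + 6), so the eigenvalues are -6, -2, 4.
λ=-2: eigenvector (1, -1, -2).
λ=-6: eigenvector (0, 0, 1).
λ=4: eigenvector (1, 0, -2).
P = [[1, 0, 1], [-1, 0, 0], [-2, 1, -2]], D = diag(-2, -6, 4), P⁻¹ = [[0, -1, 0], [2, 0, 1], [1, 1, 0]].
C⁴ = P·diag(16, 1296, 256)·P⁻¹ = [[256, 240, 0], [0, 16, 0], [2080, -480, 1296]].
The requested entry is 256.

256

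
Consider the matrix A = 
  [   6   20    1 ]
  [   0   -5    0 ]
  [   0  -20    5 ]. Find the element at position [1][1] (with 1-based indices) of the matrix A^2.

Characteristic polynomial: λ^3 - 6λ^2 - 25λ + 150 = (λ - 6)(λ - 5)(λ + 5), so the eigenvalues are -5, 5, 6.
λ=6: eigenvector (1, 0, 0).
λ=-5: eigenvector (-2, 1, 2).
λ=5: eigenvector (-1, 0, 1).
P = [[1, -2, -1], [0, 1, 0], [0, 2, 1]], D = diag(6, -5, 5), P⁻¹ = [[1, 0, 1], [0, 1, 0], [0, -2, 1]].
A² = P·diag(36, 25, 25)·P⁻¹ = [[36, 0, 11], [0, 25, 0], [0, 0, 25]].
The requested entry is 36.

36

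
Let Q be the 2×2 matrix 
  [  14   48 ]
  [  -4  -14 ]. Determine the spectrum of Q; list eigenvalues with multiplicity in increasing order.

Characteristic polynomial: p(t) = t^2 - 4 = (t - 2)(t + 2).
Roots (with multiplicity): -2, 2.

-2, 2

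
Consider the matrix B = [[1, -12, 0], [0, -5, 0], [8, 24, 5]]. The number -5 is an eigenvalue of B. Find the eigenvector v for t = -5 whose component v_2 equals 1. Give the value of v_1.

2

B + 5I = [[6, -12, 0], [0, 0, 0], [8, 24, 10]].
Solving (B + 5I)v = 0 gives the eigenspace spanned by (2, 1, -4).
With v_2 = 1, v = (2, 1, -4), so v_1 = 2.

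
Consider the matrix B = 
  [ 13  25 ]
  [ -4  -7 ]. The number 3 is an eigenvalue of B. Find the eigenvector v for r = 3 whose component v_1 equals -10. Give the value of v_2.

4

B − 3I = [[10, 25], [-4, -10]].
Solving (B − 3I)v = 0 gives the eigenspace spanned by (-10, 4).
With v_1 = -10, v = (-10, 4), so v_2 = 4.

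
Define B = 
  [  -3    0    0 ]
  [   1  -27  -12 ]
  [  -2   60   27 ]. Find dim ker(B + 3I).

B + 3I = [[0, 0, 0], [1, -24, -12], [-2, 60, 30]].
This matrix has rank 2, so its null space has dimension 3 − 2 = 1.

1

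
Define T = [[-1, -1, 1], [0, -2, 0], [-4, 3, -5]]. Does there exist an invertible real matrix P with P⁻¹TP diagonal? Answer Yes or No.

No

Characteristic polynomial: p(r) = r^3 + 8r^2 + 21r + 18 = (r + 2)(r + 3)^2.
r = -3 has algebraic multiplicity 2; rank(T + 3I) = 2, so geometric multiplicity = 1.
Geometric multiplicity < algebraic multiplicity, so T is not diagonalizable.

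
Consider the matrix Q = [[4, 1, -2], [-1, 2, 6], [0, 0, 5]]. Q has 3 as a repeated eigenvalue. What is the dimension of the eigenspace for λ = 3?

1

Q − 3I = [[1, 1, -2], [-1, -1, 6], [0, 0, 2]].
This matrix has rank 2, so its null space has dimension 3 − 2 = 1.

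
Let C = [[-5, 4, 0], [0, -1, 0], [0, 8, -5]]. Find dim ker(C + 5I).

2

C + 5I = [[0, 4, 0], [0, 4, 0], [0, 8, 0]].
This matrix has rank 1, so its null space has dimension 3 − 1 = 2.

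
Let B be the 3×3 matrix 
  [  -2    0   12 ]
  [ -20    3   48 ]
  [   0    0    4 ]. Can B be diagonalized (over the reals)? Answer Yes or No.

Characteristic polynomial: p(s) = s^3 - 5s^2 - 2s + 24 = (s - 4)(s - 3)(s + 2).
All 3 eigenvalues are distinct, so B is diagonalizable.

Yes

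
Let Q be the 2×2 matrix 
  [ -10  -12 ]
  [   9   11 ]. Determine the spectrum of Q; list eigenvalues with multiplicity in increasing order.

Characteristic polynomial: p(s) = s^2 - s - 2 = (s - 2)(s + 1).
Roots (with multiplicity): -1, 2.

-1, 2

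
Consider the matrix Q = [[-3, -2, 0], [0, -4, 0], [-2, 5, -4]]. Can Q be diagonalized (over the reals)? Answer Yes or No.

Characteristic polynomial: p(λ) = λ^3 + 11λ^2 + 40λ + 48 = (λ + 3)(λ + 4)^2.
λ = -4 has algebraic multiplicity 2; rank(Q + 4I) = 2, so geometric multiplicity = 1.
Geometric multiplicity < algebraic multiplicity, so Q is not diagonalizable.

No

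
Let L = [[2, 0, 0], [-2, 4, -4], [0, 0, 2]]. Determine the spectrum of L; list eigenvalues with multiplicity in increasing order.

2, 2, 4

Characteristic polynomial: p(μ) = μ^3 - 8μ^2 + 20μ - 16 = (μ - 4)(μ - 2)^2.
Roots (with multiplicity): 2, 2, 4.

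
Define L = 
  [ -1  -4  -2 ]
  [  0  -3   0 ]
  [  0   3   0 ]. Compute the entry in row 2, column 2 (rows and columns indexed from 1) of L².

9

Characteristic polynomial: s^3 + 4s^2 + 3s = s(s + 1)(s + 3), so the eigenvalues are -3, -1, 0.
s=-1: eigenvector (1, 0, 0).
s=0: eigenvector (-2, 0, 1).
s=-3: eigenvector (1, 1, -1).
P = [[1, -2, 1], [0, 0, 1], [0, 1, -1]], D = diag(-1, 0, -3), P⁻¹ = [[1, 1, 2], [0, 1, 1], [0, 1, 0]].
L² = P·diag(1, 0, 9)·P⁻¹ = [[1, 10, 2], [0, 9, 0], [0, -9, 0]].
The requested entry is 9.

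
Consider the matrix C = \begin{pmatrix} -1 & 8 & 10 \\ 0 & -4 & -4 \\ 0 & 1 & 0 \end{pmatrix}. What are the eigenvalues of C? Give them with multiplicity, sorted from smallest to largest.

Characteristic polynomial: p(λ) = λ^3 + 5λ^2 + 8λ + 4 = (λ + 1)(λ + 2)^2.
Roots (with multiplicity): -2, -2, -1.

-2, -2, -1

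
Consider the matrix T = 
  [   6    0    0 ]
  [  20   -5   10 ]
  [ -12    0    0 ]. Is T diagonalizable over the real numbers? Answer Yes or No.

Characteristic polynomial: p(μ) = μ^3 - μ^2 - 30μ = μ(μ - 6)(μ + 5).
All 3 eigenvalues are distinct, so T is diagonalizable.

Yes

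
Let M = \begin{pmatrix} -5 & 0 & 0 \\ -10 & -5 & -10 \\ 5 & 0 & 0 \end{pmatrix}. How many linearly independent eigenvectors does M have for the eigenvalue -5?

2

M + 5I = [[0, 0, 0], [-10, 0, -10], [5, 0, 5]].
This matrix has rank 1, so its null space has dimension 3 − 1 = 2.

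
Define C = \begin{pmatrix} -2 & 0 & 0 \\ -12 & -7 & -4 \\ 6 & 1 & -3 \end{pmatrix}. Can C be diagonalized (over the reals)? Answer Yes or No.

Characteristic polynomial: p(s) = s^3 + 12s^2 + 45s + 50 = (s + 2)(s + 5)^2.
s = -5 has algebraic multiplicity 2; rank(C + 5I) = 2, so geometric multiplicity = 1.
Geometric multiplicity < algebraic multiplicity, so C is not diagonalizable.

No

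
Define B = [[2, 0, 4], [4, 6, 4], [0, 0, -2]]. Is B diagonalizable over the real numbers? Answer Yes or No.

Yes

Characteristic polynomial: p(t) = t^3 - 6t^2 - 4t + 24 = (t - 6)(t - 2)(t + 2).
All 3 eigenvalues are distinct, so B is diagonalizable.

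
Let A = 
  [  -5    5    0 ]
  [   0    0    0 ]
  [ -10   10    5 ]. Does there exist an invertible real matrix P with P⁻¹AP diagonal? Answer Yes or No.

Yes

Characteristic polynomial: p(μ) = μ^3 - 25μ = μ(μ - 5)(μ + 5).
All 3 eigenvalues are distinct, so A is diagonalizable.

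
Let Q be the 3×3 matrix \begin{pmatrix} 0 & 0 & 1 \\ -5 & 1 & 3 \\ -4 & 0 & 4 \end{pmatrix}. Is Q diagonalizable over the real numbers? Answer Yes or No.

Characteristic polynomial: p(s) = s^3 - 5s^2 + 8s - 4 = (s - 2)^2(s - 1).
s = 2 has algebraic multiplicity 2; rank(Q − 2I) = 2, so geometric multiplicity = 1.
Geometric multiplicity < algebraic multiplicity, so Q is not diagonalizable.

No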